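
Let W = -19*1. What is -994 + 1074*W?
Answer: -21400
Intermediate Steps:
W = -19
-994 + 1074*W = -994 + 1074*(-19) = -994 - 20406 = -21400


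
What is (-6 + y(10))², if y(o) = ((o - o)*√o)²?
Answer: 36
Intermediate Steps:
y(o) = 0 (y(o) = (0*√o)² = 0² = 0)
(-6 + y(10))² = (-6 + 0)² = (-6)² = 36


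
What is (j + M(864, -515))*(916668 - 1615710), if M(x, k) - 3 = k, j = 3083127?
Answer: -2154877354830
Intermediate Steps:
M(x, k) = 3 + k
(j + M(864, -515))*(916668 - 1615710) = (3083127 + (3 - 515))*(916668 - 1615710) = (3083127 - 512)*(-699042) = 3082615*(-699042) = -2154877354830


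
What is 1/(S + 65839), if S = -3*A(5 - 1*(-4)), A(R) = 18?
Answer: 1/65785 ≈ 1.5201e-5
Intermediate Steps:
S = -54 (S = -3*18 = -54)
1/(S + 65839) = 1/(-54 + 65839) = 1/65785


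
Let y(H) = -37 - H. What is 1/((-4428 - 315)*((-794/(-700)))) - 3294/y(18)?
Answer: 6202487224/103563405 ≈ 59.891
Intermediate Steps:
1/((-4428 - 315)*((-794/(-700)))) - 3294/y(18) = 1/((-4428 - 315)*((-794/(-700)))) - 3294/(-37 - 1*18) = 1/((-4743)*((-794*(-1/700)))) - 3294/(-37 - 18) = -1/(4743*397/350) - 3294/(-55) = -1/4743*350/397 - 3294*(-1/55) = -350/1882971 + 3294/55 = 6202487224/103563405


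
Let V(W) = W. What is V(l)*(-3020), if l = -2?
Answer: 6040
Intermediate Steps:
V(l)*(-3020) = -2*(-3020) = 6040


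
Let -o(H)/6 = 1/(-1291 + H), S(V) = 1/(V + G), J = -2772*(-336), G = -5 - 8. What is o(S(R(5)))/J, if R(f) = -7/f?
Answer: 1/200415292 ≈ 4.9896e-9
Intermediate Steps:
G = -13
J = 931392
S(V) = 1/(-13 + V) (S(V) = 1/(V - 13) = 1/(-13 + V))
o(H) = -6/(-1291 + H)
o(S(R(5)))/J = -6/(-1291 + 1/(-13 - 7/5))/931392 = -6/(-1291 + 1/(-13 - 7*⅕))*(1/931392) = -6/(-1291 + 1/(-13 - 7/5))*(1/931392) = -6/(-1291 + 1/(-72/5))*(1/931392) = -6/(-1291 - 5/72)*(1/931392) = -6/(-92957/72)*(1/931392) = -6*(-72/92957)*(1/931392) = (432/92957)*(1/931392) = 1/200415292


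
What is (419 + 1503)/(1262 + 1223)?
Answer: 1922/2485 ≈ 0.77344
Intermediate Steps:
(419 + 1503)/(1262 + 1223) = 1922/2485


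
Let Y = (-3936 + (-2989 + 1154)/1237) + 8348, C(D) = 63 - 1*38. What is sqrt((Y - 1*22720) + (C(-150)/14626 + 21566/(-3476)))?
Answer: 2*I*sqrt(282965375105809515125446)/7861131289 ≈ 135.34*I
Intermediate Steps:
C(D) = 25 (C(D) = 63 - 38 = 25)
Y = 5455809/1237 (Y = (-3936 - 1835*1/1237) + 8348 = (-3936 - 1835/1237) + 8348 = -4870667/1237 + 8348 = 5455809/1237 ≈ 4410.5)
sqrt((Y - 1*22720) + (C(-150)/14626 + 21566/(-3476))) = sqrt((5455809/1237 - 1*22720) + (25/14626 + 21566/(-3476))) = sqrt((5455809/1237 - 22720) + (25*(1/14626) + 21566*(-1/3476))) = sqrt(-22648831/1237 + (25/14626 - 10783/1738)) = sqrt(-22648831/1237 - 39417177/6354997) = sqrt(-143982012106456/7861131289) = 2*I*sqrt(282965375105809515125446)/7861131289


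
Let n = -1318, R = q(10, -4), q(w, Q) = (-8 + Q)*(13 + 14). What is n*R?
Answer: 427032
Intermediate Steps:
q(w, Q) = -216 + 27*Q (q(w, Q) = (-8 + Q)*27 = -216 + 27*Q)
R = -324 (R = -216 + 27*(-4) = -216 - 108 = -324)
n*R = -1318*(-324) = 427032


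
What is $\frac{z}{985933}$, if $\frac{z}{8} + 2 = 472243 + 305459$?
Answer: $\frac{6221600}{985933} \approx 6.3104$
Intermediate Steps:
$z = 6221600$ ($z = -16 + 8 \left(472243 + 305459\right) = -16 + 8 \cdot 777702 = -16 + 6221616 = 6221600$)
$\frac{z}{985933} = \frac{6221600}{985933}$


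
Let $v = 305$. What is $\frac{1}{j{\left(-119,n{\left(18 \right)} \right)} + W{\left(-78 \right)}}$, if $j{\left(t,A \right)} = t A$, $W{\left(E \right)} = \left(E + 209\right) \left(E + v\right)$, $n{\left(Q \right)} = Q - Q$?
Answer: $\frac{1}{29737} \approx 3.3628 \cdot 10^{-5}$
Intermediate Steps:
$n{\left(Q \right)} = 0$
$W{\left(E \right)} = \left(209 + E\right) \left(305 + E\right)$ ($W{\left(E \right)} = \left(E + 209\right) \left(E + 305\right) = \left(209 + E\right) \left(305 + E\right)$)
$j{\left(t,A \right)} = A t$
$\frac{1}{j{\left(-119,n{\left(18 \right)} \right)} + W{\left(-78 \right)}} = \frac{1}{0 \left(-119\right) + \left(63745 + \left(-78\right)^{2} + 514 \left(-78\right)\right)} = \frac{1}{0 + \left(63745 + 6084 - 40092\right)} = \frac{1}{0 + 29737} = \frac{1}{29737}$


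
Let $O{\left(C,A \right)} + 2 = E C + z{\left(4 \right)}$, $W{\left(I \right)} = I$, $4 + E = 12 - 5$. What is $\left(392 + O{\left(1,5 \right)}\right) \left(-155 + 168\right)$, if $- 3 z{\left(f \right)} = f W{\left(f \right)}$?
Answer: $\frac{15119}{3} \approx 5039.7$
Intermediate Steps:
$E = 3$ ($E = -4 + \left(12 - 5\right) = -4 + 7 = 3$)
$z{\left(f \right)} = - \frac{f^{2}}{3}$ ($z{\left(f \right)} = - \frac{f f}{3} = - \frac{f^{2}}{3}$)
$O{\left(C,A \right)} = - \frac{22}{3} + 3 C$ ($O{\left(C,A \right)} = -2 + \left(3 C - \frac{4^{2}}{3}\right) = -2 + \left(3 C - \frac{16}{3}\right) = -2 + \left(- \frac{16}{3} + 3 C\right) = - \frac{22}{3} + 3 C$)
$\left(392 + O{\left(1,5 \right)}\right) \left(-155 + 168\right) = \left(392 + \left(- \frac{22}{3} + 3 \cdot 1\right)\right) \left(-155 + 168\right) = \left(392 + \left(- \frac{22}{3} + 3\right)\right) 13 = \left(392 - \frac{13}{3}\right) 13 = \frac{1163}{3} \cdot 13 = \frac{15119}{3}$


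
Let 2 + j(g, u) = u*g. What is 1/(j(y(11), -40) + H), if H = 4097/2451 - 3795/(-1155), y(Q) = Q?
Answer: -17157/7498342 ≈ -0.0022881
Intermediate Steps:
j(g, u) = -2 + g*u (j(g, u) = -2 + u*g = -2 + g*u)
H = 85052/17157 (H = 4097*(1/2451) - 3795*(-1/1155) = 4097/2451 + 23/7 = 85052/17157 ≈ 4.9573)
1/(j(y(11), -40) + H) = 1/((-2 + 11*(-40)) + 85052/17157) = 1/((-2 - 440) + 85052/17157) = 1/(-442 + 85052/17157) = 1/(-7498342/17157) = -17157/7498342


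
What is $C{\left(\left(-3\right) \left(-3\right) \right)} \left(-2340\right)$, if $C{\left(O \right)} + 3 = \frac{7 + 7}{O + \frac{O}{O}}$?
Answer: $3744$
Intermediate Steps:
$C{\left(O \right)} = -3 + \frac{14}{1 + O}$ ($C{\left(O \right)} = -3 + \frac{7 + 7}{O + \frac{O}{O}} = -3 + \frac{14}{O + 1} = -3 + \frac{14}{1 + O}$)
$C{\left(\left(-3\right) \left(-3\right) \right)} \left(-2340\right) = \frac{11 - 3 \left(\left(-3\right) \left(-3\right)\right)}{1 - -9} \left(-2340\right) = \frac{11 - 27}{1 + 9} \left(-2340\right) = \frac{11 - 27}{10} \left(-2340\right) = \frac{1}{10} \left(-16\right) \left(-2340\right) = \left(- \frac{8}{5}\right) \left(-2340\right) = 3744$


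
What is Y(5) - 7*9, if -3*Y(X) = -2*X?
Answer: -179/3 ≈ -59.667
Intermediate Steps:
Y(X) = 2*X/3 (Y(X) = -(-2)*X/3 = 2*X/3)
Y(5) - 7*9 = (⅔)*5 - 7*9 = 10/3 - 63 = -179/3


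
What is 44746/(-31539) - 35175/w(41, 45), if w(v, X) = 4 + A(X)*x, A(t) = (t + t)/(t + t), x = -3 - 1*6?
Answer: 221832119/31539 ≈ 7033.6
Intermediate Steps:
x = -9 (x = -3 - 6 = -9)
A(t) = 1 (A(t) = (2*t)/((2*t)) = (2*t)*(1/(2*t)) = 1)
w(v, X) = -5 (w(v, X) = 4 + 1*(-9) = 4 - 9 = -5)
44746/(-31539) - 35175/w(41, 45) = 44746/(-31539) - 35175/(-5) = 44746*(-1/31539) - 35175*(-1/5) = -44746/31539 + 7035 = 221832119/31539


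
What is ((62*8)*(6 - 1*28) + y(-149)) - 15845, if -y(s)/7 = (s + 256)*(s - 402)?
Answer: 385942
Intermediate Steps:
y(s) = -7*(-402 + s)*(256 + s) (y(s) = -7*(s + 256)*(s - 402) = -7*(256 + s)*(-402 + s) = -7*(-402 + s)*(256 + s))
((62*8)*(6 - 1*28) + y(-149)) - 15845 = ((62*8)*(6 - 1*28) + (720384 - 7*(-149)² + 1022*(-149))) - 15845 = (496*(6 - 28) + (720384 - 7*22201 - 152278)) - 15845 = (496*(-22) + (720384 - 155407 - 152278)) - 15845 = (-10912 + 412699) - 15845 = 401787 - 15845 = 385942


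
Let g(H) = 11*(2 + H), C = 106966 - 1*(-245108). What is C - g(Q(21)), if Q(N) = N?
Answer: 351821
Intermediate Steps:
C = 352074 (C = 106966 + 245108 = 352074)
g(H) = 22 + 11*H
C - g(Q(21)) = 352074 - (22 + 11*21) = 352074 - (22 + 231) = 352074 - 1*253 = 352074 - 253 = 351821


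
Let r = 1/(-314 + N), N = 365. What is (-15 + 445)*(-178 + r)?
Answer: -3903110/51 ≈ -76532.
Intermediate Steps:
r = 1/51 (r = 1/(-314 + 365) = 1/51 ≈ 0.019608)
(-15 + 445)*(-178 + r) = (-15 + 445)*(-178 + 1/51) = 430*(-9077/51) = -3903110/51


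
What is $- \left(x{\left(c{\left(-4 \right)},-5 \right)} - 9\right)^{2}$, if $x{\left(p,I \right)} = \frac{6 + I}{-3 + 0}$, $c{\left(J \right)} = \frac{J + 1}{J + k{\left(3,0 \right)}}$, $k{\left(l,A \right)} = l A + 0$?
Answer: $- \frac{784}{9} \approx -87.111$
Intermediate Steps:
$k{\left(l,A \right)} = A l$ ($k{\left(l,A \right)} = A l + 0 = A l$)
$c{\left(J \right)} = \frac{1 + J}{J}$ ($c{\left(J \right)} = \frac{J + 1}{J + 0 \cdot 3} = \frac{1 + J}{J + 0} = \frac{1 + J}{J}$)
$x{\left(p,I \right)} = -2 - \frac{I}{3}$ ($x{\left(p,I \right)} = \frac{6 + I}{-3} = \left(6 + I\right) \left(- \frac{1}{3}\right) = -2 - \frac{I}{3}$)
$- \left(x{\left(c{\left(-4 \right)},-5 \right)} - 9\right)^{2} = - \left(\left(-2 - - \frac{5}{3}\right) - 9\right)^{2} = - \left(\left(-2 + \frac{5}{3}\right) - 9\right)^{2} = - \left(- \frac{1}{3} - 9\right)^{2} = - \left(- \frac{28}{3}\right)^{2} = \left(-1\right) \frac{784}{9} = - \frac{784}{9}$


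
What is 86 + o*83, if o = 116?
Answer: 9714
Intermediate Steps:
86 + o*83 = 86 + 116*83 = 86 + 9628 = 9714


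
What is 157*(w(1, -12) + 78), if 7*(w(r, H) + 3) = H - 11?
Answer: 78814/7 ≈ 11259.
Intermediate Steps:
w(r, H) = -32/7 + H/7 (w(r, H) = -3 + (H - 11)/7 = -3 + (-11 + H)/7 = -3 + (-11/7 + H/7) = -32/7 + H/7)
157*(w(1, -12) + 78) = 157*((-32/7 + (1/7)*(-12)) + 78) = 157*((-32/7 - 12/7) + 78) = 157*(-44/7 + 78) = 157*(502/7) = 78814/7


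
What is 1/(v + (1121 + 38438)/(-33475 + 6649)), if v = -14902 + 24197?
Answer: 1578/14665183 ≈ 0.00010760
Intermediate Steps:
v = 9295
1/(v + (1121 + 38438)/(-33475 + 6649)) = 1/(9295 + (1121 + 38438)/(-33475 + 6649)) = 1/(9295 + 39559/(-26826)) = 1/(9295 + 39559*(-1/26826)) = 1/(9295 - 2327/1578) = 1/(14665183/1578) = 1578/14665183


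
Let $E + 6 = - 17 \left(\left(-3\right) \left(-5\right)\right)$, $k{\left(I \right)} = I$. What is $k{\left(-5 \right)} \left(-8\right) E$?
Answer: $-10440$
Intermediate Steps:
$E = -261$ ($E = -6 - 17 \left(\left(-3\right) \left(-5\right)\right) = -6 - 255 = -261$)
$k{\left(-5 \right)} \left(-8\right) E = \left(-5\right) \left(-8\right) \left(-261\right) = 40 \left(-261\right) = -10440$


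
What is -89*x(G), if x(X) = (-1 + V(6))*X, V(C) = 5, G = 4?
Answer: -1424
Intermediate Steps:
x(X) = 4*X (x(X) = (-1 + 5)*X = 4*X)
-89*x(G) = -356*4 = -89*16 = -1424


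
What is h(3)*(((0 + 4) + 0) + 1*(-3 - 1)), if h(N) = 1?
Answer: 0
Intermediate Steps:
h(3)*(((0 + 4) + 0) + 1*(-3 - 1)) = 1*(((0 + 4) + 0) + 1*(-3 - 1)) = 1*((4 + 0) + 1*(-4)) = 1*(4 - 4) = 1*0 = 0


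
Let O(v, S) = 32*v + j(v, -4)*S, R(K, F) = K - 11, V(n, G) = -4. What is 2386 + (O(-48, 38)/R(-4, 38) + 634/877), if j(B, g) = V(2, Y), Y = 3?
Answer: 32877716/13155 ≈ 2499.3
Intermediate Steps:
j(B, g) = -4
R(K, F) = -11 + K
O(v, S) = -4*S + 32*v (O(v, S) = 32*v - 4*S = -4*S + 32*v)
2386 + (O(-48, 38)/R(-4, 38) + 634/877) = 2386 + ((-4*38 + 32*(-48))/(-11 - 4) + 634/877) = 2386 + ((-152 - 1536)/(-15) + 634*(1/877)) = 2386 + (-1688*(-1/15) + 634/877) = 2386 + (1688/15 + 634/877) = 2386 + 1489886/13155 = 32877716/13155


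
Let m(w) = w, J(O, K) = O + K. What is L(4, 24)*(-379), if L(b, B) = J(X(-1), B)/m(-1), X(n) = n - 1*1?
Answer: 8338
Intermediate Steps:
X(n) = -1 + n (X(n) = n - 1 = -1 + n)
J(O, K) = K + O
L(b, B) = 2 - B (L(b, B) = (B + (-1 - 1))/(-1) = (B - 2)*(-1) = (-2 + B)*(-1) = 2 - B)
L(4, 24)*(-379) = (2 - 1*24)*(-379) = (2 - 24)*(-379) = -22*(-379) = 8338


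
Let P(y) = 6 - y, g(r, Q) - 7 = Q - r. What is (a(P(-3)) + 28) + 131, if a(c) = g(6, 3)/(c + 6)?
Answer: 2389/15 ≈ 159.27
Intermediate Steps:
g(r, Q) = 7 + Q - r (g(r, Q) = 7 + (Q - r) = 7 + Q - r)
a(c) = 4/(6 + c) (a(c) = (7 + 3 - 1*6)/(c + 6) = (7 + 3 - 6)/(6 + c) = 4/(6 + c))
(a(P(-3)) + 28) + 131 = (4/(6 + (6 - 1*(-3))) + 28) + 131 = (4/(6 + (6 + 3)) + 28) + 131 = (4/(6 + 9) + 28) + 131 = (4/15 + 28) + 131 = 424/15 + 131 = 2389/15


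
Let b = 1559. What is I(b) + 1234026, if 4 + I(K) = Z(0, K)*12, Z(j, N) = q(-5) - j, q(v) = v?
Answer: 1233962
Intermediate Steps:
Z(j, N) = -5 - j
I(K) = -64 (I(K) = -4 + (-5 - 1*0)*12 = -4 + (-5 + 0)*12 = -4 - 5*12 = -4 - 60 = -64)
I(b) + 1234026 = -64 + 1234026 = 1233962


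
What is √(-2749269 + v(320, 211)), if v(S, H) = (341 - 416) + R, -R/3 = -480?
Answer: 16*I*√10734 ≈ 1657.7*I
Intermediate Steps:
R = 1440 (R = -3*(-480) = 1440)
v(S, H) = 1365 (v(S, H) = (341 - 416) + 1440 = -75 + 1440 = 1365)
√(-2749269 + v(320, 211)) = √(-2749269 + 1365) = √(-2747904) = 16*I*√10734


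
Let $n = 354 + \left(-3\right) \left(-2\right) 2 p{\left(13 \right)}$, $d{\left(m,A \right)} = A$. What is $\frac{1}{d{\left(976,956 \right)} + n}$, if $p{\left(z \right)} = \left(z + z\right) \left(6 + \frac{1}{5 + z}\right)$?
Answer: $\frac{3}{9598} \approx 0.00031256$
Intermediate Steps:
$p{\left(z \right)} = 2 z \left(6 + \frac{1}{5 + z}\right)$
$n = \frac{6730}{3}$ ($n = 354 + \left(-3\right) \left(-2\right) 2 \cdot 2 \cdot 13 \frac{1}{5 + 13} \left(31 + 6 \cdot 13\right) = 354 + 6 \cdot 2 \cdot 2 \cdot 13 \cdot \frac{1}{18} \left(31 + 78\right) = 354 + 12 \cdot 2 \cdot 13 \cdot \frac{1}{18} \cdot 109 = 354 + 12 \cdot \frac{1417}{9} = 354 + \frac{5668}{3} = \frac{6730}{3} \approx 2243.3$)
$\frac{1}{d{\left(976,956 \right)} + n} = \frac{1}{956 + \frac{6730}{3}} = \frac{1}{\frac{9598}{3}} = \frac{3}{9598}$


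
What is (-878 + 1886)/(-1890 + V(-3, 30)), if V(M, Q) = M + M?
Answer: -42/79 ≈ -0.53165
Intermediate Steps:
V(M, Q) = 2*M
(-878 + 1886)/(-1890 + V(-3, 30)) = (-878 + 1886)/(-1890 + 2*(-3)) = 1008/(-1890 - 6) = 1008/(-1896) = 1008*(-1/1896) = -42/79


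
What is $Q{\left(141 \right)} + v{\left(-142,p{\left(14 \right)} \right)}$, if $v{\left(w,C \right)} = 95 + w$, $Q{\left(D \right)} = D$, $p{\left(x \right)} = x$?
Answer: $94$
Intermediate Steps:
$Q{\left(141 \right)} + v{\left(-142,p{\left(14 \right)} \right)} = 141 + \left(95 - 142\right) = 141 - 47 = 94$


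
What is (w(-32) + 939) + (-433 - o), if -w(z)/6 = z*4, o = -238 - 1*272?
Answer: 1784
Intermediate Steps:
o = -510 (o = -238 - 272 = -510)
w(z) = -24*z (w(z) = -6*z*4 = -24*z)
(w(-32) + 939) + (-433 - o) = (-24*(-32) + 939) + (-433 - 1*(-510)) = (768 + 939) + (-433 + 510) = 1707 + 77 = 1784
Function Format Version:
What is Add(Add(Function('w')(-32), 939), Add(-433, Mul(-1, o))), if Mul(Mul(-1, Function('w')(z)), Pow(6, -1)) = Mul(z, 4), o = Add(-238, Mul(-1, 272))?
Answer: 1784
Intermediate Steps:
o = -510 (o = Add(-238, -272) = -510)
Function('w')(z) = Mul(-24, z) (Function('w')(z) = Mul(-6, Mul(z, 4)) = Mul(-6, Mul(4, z)) = Mul(-24, z))
Add(Add(Function('w')(-32), 939), Add(-433, Mul(-1, o))) = Add(Add(Mul(-24, -32), 939), Add(-433, Mul(-1, -510))) = Add(Add(768, 939), Add(-433, 510)) = Add(1707, 77) = 1784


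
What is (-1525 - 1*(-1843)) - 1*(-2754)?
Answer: 3072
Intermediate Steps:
(-1525 - 1*(-1843)) - 1*(-2754) = (-1525 + 1843) + 2754 = 318 + 2754 = 3072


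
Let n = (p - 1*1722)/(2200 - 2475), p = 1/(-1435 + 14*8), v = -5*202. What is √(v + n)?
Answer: I*√12051106419/3465 ≈ 31.682*I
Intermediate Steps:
v = -1010
p = -1/1323 (p = 1/(-1435 + 112) = 1/(-1323) = -1/1323 ≈ -0.00075586)
n = 2278207/363825 (n = (-1/1323 - 1*1722)/(2200 - 2475) = (-1/1323 - 1722)/(-275) = -2278207/1323*(-1/275) = 2278207/363825 ≈ 6.2618)
√(v + n) = √(-1010 + 2278207/363825) = √(-365185043/363825) = I*√12051106419/3465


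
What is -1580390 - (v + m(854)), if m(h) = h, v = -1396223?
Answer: -185021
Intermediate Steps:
-1580390 - (v + m(854)) = -1580390 - (-1396223 + 854) = -1580390 - 1*(-1395369) = -1580390 + 1395369 = -185021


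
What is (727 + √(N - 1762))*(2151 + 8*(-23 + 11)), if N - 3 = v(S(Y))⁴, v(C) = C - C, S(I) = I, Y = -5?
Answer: 1493985 + 2055*I*√1759 ≈ 1.494e+6 + 86188.0*I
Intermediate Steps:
v(C) = 0
N = 3 (N = 3 + 0⁴ = 3 + 0 = 3)
(727 + √(N - 1762))*(2151 + 8*(-23 + 11)) = (727 + √(3 - 1762))*(2151 + 8*(-23 + 11)) = (727 + √(-1759))*(2151 + 8*(-12)) = (727 + I*√1759)*(2151 - 96) = (727 + I*√1759)*2055 = 1493985 + 2055*I*√1759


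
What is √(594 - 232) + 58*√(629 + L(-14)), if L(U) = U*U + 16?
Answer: 1682 + √362 ≈ 1701.0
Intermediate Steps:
L(U) = 16 + U² (L(U) = U² + 16 = 16 + U²)
√(594 - 232) + 58*√(629 + L(-14)) = √(594 - 232) + 58*√(629 + (16 + (-14)²)) = √362 + 58*√(629 + (16 + 196)) = √362 + 58*√(629 + 212) = √362 + 58*√841 = √362 + 58*29 = √362 + 1682 = 1682 + √362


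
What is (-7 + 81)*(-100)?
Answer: -7400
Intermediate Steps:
(-7 + 81)*(-100) = 74*(-100) = -7400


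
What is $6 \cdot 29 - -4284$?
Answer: $4458$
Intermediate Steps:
$6 \cdot 29 - -4284 = 174 + 4284 = 4458$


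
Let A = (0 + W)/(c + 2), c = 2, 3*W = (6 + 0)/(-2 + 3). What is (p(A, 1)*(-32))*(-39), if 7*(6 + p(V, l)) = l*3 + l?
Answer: -47424/7 ≈ -6774.9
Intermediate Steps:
W = 2 (W = ((6 + 0)/(-2 + 3))/3 = (6/1)/3 = (6*1)/3 = (1/3)*6 = 2)
A = 1/2 (A = (0 + 2)/(2 + 2) = 2/4 = 2*(1/4) = 1/2 ≈ 0.50000)
p(V, l) = -6 + 4*l/7 (p(V, l) = -6 + (l*3 + l)/7 = -6 + (3*l + l)/7 = -6 + (4*l)/7 = -6 + 4*l/7)
(p(A, 1)*(-32))*(-39) = ((-6 + (4/7)*1)*(-32))*(-39) = ((-6 + 4/7)*(-32))*(-39) = -38/7*(-32)*(-39) = (1216/7)*(-39) = -47424/7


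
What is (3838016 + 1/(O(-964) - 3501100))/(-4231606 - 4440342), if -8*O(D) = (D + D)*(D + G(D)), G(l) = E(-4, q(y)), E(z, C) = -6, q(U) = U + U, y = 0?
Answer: -14334490817919/32388598426760 ≈ -0.44258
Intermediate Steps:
q(U) = 2*U
G(l) = -6
O(D) = -D*(-6 + D)/4 (O(D) = -(D + D)*(D - 6)/8 = -2*D*(-6 + D)/8 = -D*(-6 + D)/4)
(3838016 + 1/(O(-964) - 3501100))/(-4231606 - 4440342) = (3838016 + 1/((¼)*(-964)*(6 - 1*(-964)) - 3501100))/(-4231606 - 4440342) = (3838016 + 1/((¼)*(-964)*(6 + 964) - 3501100))/(-8671948) = (3838016 + 1/((¼)*(-964)*970 - 3501100))*(-1/8671948) = (3838016 + 1/(-233770 - 3501100))*(-1/8671948) = (3838016 + 1/(-3734870))*(-1/8671948) = (3838016 - 1/3734870)*(-1/8671948) = (14334490817919/3734870)*(-1/8671948) = -14334490817919/32388598426760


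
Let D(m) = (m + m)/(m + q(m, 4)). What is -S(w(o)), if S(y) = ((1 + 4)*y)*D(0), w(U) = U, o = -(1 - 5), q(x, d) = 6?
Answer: 0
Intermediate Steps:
D(m) = 2*m/(6 + m) (D(m) = (m + m)/(m + 6) = (2*m)/(6 + m) = 2*m/(6 + m))
o = 4 (o = -1*(-4) = 4)
S(y) = 0 (S(y) = ((1 + 4)*y)*(2*0/(6 + 0)) = (5*y)*(2*0/6) = (5*y)*(2*0*(⅙)) = (5*y)*0 = 0)
-S(w(o)) = -1*0 = 0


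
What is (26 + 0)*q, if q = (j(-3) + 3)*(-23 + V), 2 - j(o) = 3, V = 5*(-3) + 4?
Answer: -1768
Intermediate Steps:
V = -11 (V = -15 + 4 = -11)
j(o) = -1 (j(o) = 2 - 1*3 = 2 - 3 = -1)
q = -68 (q = (-1 + 3)*(-23 - 11) = 2*(-34) = -68)
(26 + 0)*q = (26 + 0)*(-68) = 26*(-68) = -1768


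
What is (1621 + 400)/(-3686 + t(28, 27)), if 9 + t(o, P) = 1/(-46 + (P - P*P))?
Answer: -1511708/2763861 ≈ -0.54696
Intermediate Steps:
t(o, P) = -9 + 1/(-46 + P - P²) (t(o, P) = -9 + 1/(-46 + (P - P*P)) = -9 + 1/(-46 + (P - P²)) = -9 + 1/(-46 + P - P²))
(1621 + 400)/(-3686 + t(28, 27)) = (1621 + 400)/(-3686 + (-415 - 9*27² + 9*27)/(46 + 27² - 1*27)) = 2021/(-3686 + (-415 - 9*729 + 243)/(46 + 729 - 27)) = 2021/(-3686 + (-415 - 6561 + 243)/748) = 2021/(-3686 + (1/748)*(-6733)) = 2021/(-3686 - 6733/748) = 2021/(-2763861/748) = 2021*(-748/2763861) = -1511708/2763861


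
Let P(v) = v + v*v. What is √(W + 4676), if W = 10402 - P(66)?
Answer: 12*√74 ≈ 103.23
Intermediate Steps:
P(v) = v + v²
W = 5980 (W = 10402 - 66*(1 + 66) = 10402 - 66*67 = 10402 - 1*4422 = 10402 - 4422 = 5980)
√(W + 4676) = √(5980 + 4676) = √10656 = 12*√74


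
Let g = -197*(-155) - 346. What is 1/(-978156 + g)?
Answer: -1/947967 ≈ -1.0549e-6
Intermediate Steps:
g = 30189 (g = 30535 - 346 = 30189)
1/(-978156 + g) = 1/(-978156 + 30189) = 1/(-947967) = -1/947967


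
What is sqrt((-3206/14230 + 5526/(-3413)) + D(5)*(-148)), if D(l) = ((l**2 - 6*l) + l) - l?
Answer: 3*sqrt(48364621527454405)/24283495 ≈ 27.169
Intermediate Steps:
D(l) = l**2 - 6*l (D(l) = (l**2 - 5*l) - l = l**2 - 6*l)
sqrt((-3206/14230 + 5526/(-3413)) + D(5)*(-148)) = sqrt((-3206/14230 + 5526/(-3413)) + (5*(-6 + 5))*(-148)) = sqrt((-3206*1/14230 + 5526*(-1/3413)) + (5*(-1))*(-148)) = sqrt((-1603/7115 - 5526/3413) - 5*(-148)) = sqrt(-44788529/24283495 + 740) = sqrt(17924997771/24283495) = 3*sqrt(48364621527454405)/24283495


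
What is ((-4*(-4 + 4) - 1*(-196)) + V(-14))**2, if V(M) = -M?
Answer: 44100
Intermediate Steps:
((-4*(-4 + 4) - 1*(-196)) + V(-14))**2 = ((-4*(-4 + 4) - 1*(-196)) - 1*(-14))**2 = ((-4*0 + 196) + 14)**2 = ((0 + 196) + 14)**2 = (196 + 14)**2 = 210**2 = 44100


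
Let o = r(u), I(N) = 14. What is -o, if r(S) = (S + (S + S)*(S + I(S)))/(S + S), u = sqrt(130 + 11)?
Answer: -29/2 - sqrt(141) ≈ -26.374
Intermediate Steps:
u = sqrt(141) ≈ 11.874
r(S) = (S + 2*S*(14 + S))/(2*S) (r(S) = (S + (S + S)*(S + 14))/(S + S) = (S + (2*S)*(14 + S))/((2*S)) = (S + 2*S*(14 + S))*(1/(2*S)) = (S + 2*S*(14 + S))/(2*S))
o = 29/2 + sqrt(141) ≈ 26.374
-o = -(29/2 + sqrt(141)) = -29/2 - sqrt(141)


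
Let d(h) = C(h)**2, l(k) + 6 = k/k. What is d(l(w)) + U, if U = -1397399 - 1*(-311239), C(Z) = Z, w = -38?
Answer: -1086135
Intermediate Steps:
l(k) = -5 (l(k) = -6 + k/k = -6 + 1 = -5)
d(h) = h**2
U = -1086160 (U = -1397399 + 311239 = -1086160)
d(l(w)) + U = (-5)**2 - 1086160 = 25 - 1086160 = -1086135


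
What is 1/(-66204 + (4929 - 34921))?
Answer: -1/96196 ≈ -1.0395e-5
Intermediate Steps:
1/(-66204 + (4929 - 34921)) = 1/(-66204 - 29992) = 1/(-96196) = -1/96196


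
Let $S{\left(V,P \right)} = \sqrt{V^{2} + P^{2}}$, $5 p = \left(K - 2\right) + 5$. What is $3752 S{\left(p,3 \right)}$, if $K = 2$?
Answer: $3752 \sqrt{10} \approx 11865.0$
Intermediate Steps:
$p = 1$ ($p = \frac{\left(2 - 2\right) + 5}{5} = \frac{0 + 5}{5} = \frac{1}{5} \cdot 5 = 1$)
$S{\left(V,P \right)} = \sqrt{P^{2} + V^{2}}$
$3752 S{\left(p,3 \right)} = 3752 \sqrt{3^{2} + 1^{2}} = 3752 \sqrt{9 + 1} = 3752 \sqrt{10}$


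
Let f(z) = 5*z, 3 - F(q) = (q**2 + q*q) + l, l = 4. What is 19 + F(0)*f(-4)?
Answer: 39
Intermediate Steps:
F(q) = -1 - 2*q**2 (F(q) = 3 - ((q**2 + q*q) + 4) = 3 - ((q**2 + q**2) + 4) = 3 - (2*q**2 + 4) = 3 - (4 + 2*q**2) = 3 + (-4 - 2*q**2) = -1 - 2*q**2)
19 + F(0)*f(-4) = 19 + (-1 - 2*0**2)*(5*(-4)) = 19 + (-1 - 2*0)*(-20) = 19 + (-1 + 0)*(-20) = 19 - 1*(-20) = 19 + 20 = 39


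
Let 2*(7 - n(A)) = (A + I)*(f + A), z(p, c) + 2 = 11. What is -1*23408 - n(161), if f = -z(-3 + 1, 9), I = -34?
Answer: -13763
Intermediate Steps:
z(p, c) = 9 (z(p, c) = -2 + 11 = 9)
f = -9 (f = -1*9 = -9)
n(A) = 7 - (-34 + A)*(-9 + A)/2 (n(A) = 7 - (A - 34)*(-9 + A)/2 = 7 - (-34 + A)*(-9 + A)/2)
-1*23408 - n(161) = -1*23408 - (-146 - 1/2*161**2 + (43/2)*161) = -23408 - (-146 - 1/2*25921 + 6923/2) = -23408 - (-146 - 25921/2 + 6923/2) = -23408 - 1*(-9645) = -23408 + 9645 = -13763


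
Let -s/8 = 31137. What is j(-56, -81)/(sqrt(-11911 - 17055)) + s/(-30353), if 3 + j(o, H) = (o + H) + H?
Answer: 249096/30353 + 221*I*sqrt(28966)/28966 ≈ 8.2066 + 1.2985*I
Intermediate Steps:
s = -249096 (s = -8*31137 = -249096)
j(o, H) = -3 + o + 2*H (j(o, H) = -3 + ((o + H) + H) = -3 + ((H + o) + H) = -3 + (o + 2*H) = -3 + o + 2*H)
j(-56, -81)/(sqrt(-11911 - 17055)) + s/(-30353) = (-3 - 56 + 2*(-81))/(sqrt(-11911 - 17055)) - 249096/(-30353) = (-3 - 56 - 162)/(sqrt(-28966)) - 249096*(-1/30353) = -221*(-I*sqrt(28966)/28966) + 249096/30353 = -(-221)*I*sqrt(28966)/28966 + 249096/30353 = 221*I*sqrt(28966)/28966 + 249096/30353 = 249096/30353 + 221*I*sqrt(28966)/28966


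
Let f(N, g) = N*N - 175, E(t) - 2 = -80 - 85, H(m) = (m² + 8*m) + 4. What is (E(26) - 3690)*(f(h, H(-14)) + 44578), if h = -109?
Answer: -216862252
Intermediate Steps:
H(m) = 4 + m² + 8*m
E(t) = -163 (E(t) = 2 + (-80 - 85) = 2 - 165 = -163)
f(N, g) = -175 + N² (f(N, g) = N² - 175 = -175 + N²)
(E(26) - 3690)*(f(h, H(-14)) + 44578) = (-163 - 3690)*((-175 + (-109)²) + 44578) = -3853*((-175 + 11881) + 44578) = -3853*(11706 + 44578) = -3853*56284 = -216862252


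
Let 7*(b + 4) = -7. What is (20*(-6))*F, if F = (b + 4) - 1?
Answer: 240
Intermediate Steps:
b = -5 (b = -4 + (1/7)*(-7) = -4 - 1 = -5)
F = -2 (F = (-5 + 4) - 1 = -1 - 1 = -2)
(20*(-6))*F = (20*(-6))*(-2) = -120*(-2) = 240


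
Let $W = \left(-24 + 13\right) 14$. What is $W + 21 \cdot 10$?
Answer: $56$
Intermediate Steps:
$W = -154$ ($W = \left(-11\right) 14 = -154$)
$W + 21 \cdot 10 = -154 + 21 \cdot 10 = -154 + 210 = 56$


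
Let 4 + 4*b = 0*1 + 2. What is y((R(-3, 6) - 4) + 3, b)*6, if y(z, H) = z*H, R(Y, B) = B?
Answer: -15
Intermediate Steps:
b = -½ (b = -1 + (0*1 + 2)/4 = -1 + (0 + 2)/4 = -1 + (¼)*2 = -1 + ½ = -½ ≈ -0.50000)
y(z, H) = H*z
y((R(-3, 6) - 4) + 3, b)*6 = -((6 - 4) + 3)/2*6 = -(2 + 3)/2*6 = -½*5*6 = -5/2*6 = -15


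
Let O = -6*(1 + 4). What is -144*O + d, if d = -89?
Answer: 4231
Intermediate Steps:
O = -30 (O = -6*5 = -30)
-144*O + d = -144*(-30) - 89 = 4320 - 89 = 4231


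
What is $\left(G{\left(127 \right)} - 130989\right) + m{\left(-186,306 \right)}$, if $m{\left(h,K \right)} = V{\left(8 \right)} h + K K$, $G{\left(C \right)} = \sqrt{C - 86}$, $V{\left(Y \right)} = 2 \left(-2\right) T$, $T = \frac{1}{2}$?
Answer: $-36981 + \sqrt{41} \approx -36975.0$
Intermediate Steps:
$T = \frac{1}{2} \approx 0.5$
$V{\left(Y \right)} = -2$ ($V{\left(Y \right)} = 2 \left(-2\right) \frac{1}{2} = \left(-4\right) \frac{1}{2} = -2$)
$G{\left(C \right)} = \sqrt{-86 + C}$
$m{\left(h,K \right)} = K^{2} - 2 h$ ($m{\left(h,K \right)} = - 2 h + K K = - 2 h + K^{2} = K^{2} - 2 h$)
$\left(G{\left(127 \right)} - 130989\right) + m{\left(-186,306 \right)} = \left(\sqrt{-86 + 127} - 130989\right) - \left(-372 - 306^{2}\right) = \left(\sqrt{41} - 130989\right) + \left(93636 + 372\right) = \left(-130989 + \sqrt{41}\right) + 94008 = -36981 + \sqrt{41}$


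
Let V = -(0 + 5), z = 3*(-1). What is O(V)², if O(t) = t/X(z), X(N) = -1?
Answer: 25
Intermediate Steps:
z = -3
V = -5 (V = -1*5 = -5)
O(t) = -t (O(t) = t/(-1) = t*(-1) = -t)
O(V)² = (-1*(-5))² = 5² = 25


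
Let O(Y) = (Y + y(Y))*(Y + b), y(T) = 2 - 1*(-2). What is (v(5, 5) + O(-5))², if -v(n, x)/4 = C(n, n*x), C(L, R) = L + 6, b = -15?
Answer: 576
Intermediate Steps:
C(L, R) = 6 + L
v(n, x) = -24 - 4*n (v(n, x) = -4*(6 + n) = -24 - 4*n)
y(T) = 4 (y(T) = 2 + 2 = 4)
O(Y) = (-15 + Y)*(4 + Y) (O(Y) = (Y + 4)*(Y - 15) = (4 + Y)*(-15 + Y) = (-15 + Y)*(4 + Y))
(v(5, 5) + O(-5))² = ((-24 - 4*5) + (-60 + (-5)² - 11*(-5)))² = ((-24 - 20) + (-60 + 25 + 55))² = (-44 + 20)² = (-24)² = 576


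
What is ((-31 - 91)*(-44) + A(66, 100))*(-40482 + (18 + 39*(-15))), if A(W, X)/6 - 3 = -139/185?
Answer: -40867399224/185 ≈ -2.2090e+8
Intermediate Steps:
A(W, X) = 2496/185 (A(W, X) = 18 + 6*(-139/185) = 18 - 834/185 = 2496/185)
((-31 - 91)*(-44) + A(66, 100))*(-40482 + (18 + 39*(-15))) = ((-31 - 91)*(-44) + 2496/185)*(-40482 + (18 + 39*(-15))) = (-122*(-44) + 2496/185)*(-40482 + (18 - 585)) = (5368 + 2496/185)*(-40482 - 567) = (995576/185)*(-41049) = -40867399224/185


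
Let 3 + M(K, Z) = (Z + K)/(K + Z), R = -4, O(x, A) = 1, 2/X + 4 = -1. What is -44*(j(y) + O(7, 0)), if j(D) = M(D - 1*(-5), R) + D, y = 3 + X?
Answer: -352/5 ≈ -70.400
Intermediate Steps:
X = -⅖ (X = 2/(-4 - 1) = 2/(-5) = 2*(-⅕) = -⅖ ≈ -0.40000)
y = 13/5 (y = 3 - ⅖ = 13/5 ≈ 2.6000)
M(K, Z) = -2 (M(K, Z) = -3 + (Z + K)/(K + Z) = -3 + (K + Z)/(K + Z) = -3 + 1 = -2)
j(D) = -2 + D
-44*(j(y) + O(7, 0)) = -44*((-2 + 13/5) + 1) = -44*(⅗ + 1) = -44*8/5 = -352/5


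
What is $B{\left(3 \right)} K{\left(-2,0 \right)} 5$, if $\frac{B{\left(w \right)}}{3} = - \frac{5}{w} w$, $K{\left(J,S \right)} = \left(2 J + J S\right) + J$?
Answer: $450$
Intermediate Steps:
$K{\left(J,S \right)} = 3 J + J S$
$B{\left(w \right)} = -15$ ($B{\left(w \right)} = 3 - \frac{5}{w} w = 3 \left(-5\right) = -15$)
$B{\left(3 \right)} K{\left(-2,0 \right)} 5 = - 15 \left(- 2 \left(3 + 0\right)\right) 5 = - 15 \left(\left(-2\right) 3\right) 5 = \left(-15\right) \left(-6\right) 5 = 90 \cdot 5 = 450$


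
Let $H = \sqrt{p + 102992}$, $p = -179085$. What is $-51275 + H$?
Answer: $-51275 + i \sqrt{76093} \approx -51275.0 + 275.85 i$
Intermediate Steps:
$H = i \sqrt{76093}$ ($H = \sqrt{-179085 + 102992} = \sqrt{-76093} = i \sqrt{76093} \approx 275.85 i$)
$-51275 + H = -51275 + i \sqrt{76093}$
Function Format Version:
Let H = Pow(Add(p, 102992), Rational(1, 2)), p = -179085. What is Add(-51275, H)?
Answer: Add(-51275, Mul(I, Pow(76093, Rational(1, 2)))) ≈ Add(-51275., Mul(275.85, I))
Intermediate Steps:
H = Mul(I, Pow(76093, Rational(1, 2))) (H = Pow(Add(-179085, 102992), Rational(1, 2)) = Pow(-76093, Rational(1, 2)) = Mul(I, Pow(76093, Rational(1, 2))) ≈ Mul(275.85, I))
Add(-51275, H) = Add(-51275, Mul(I, Pow(76093, Rational(1, 2))))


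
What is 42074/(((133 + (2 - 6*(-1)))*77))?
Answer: 42074/10857 ≈ 3.8753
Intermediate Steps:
42074/(((133 + (2 - 6*(-1)))*77)) = 42074/(((133 + (2 + 6))*77)) = 42074/(((133 + 8)*77)) = 42074/((141*77)) = 42074/10857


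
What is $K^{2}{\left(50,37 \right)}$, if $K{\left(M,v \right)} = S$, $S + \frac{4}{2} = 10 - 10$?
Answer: $4$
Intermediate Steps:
$S = -2$ ($S = -2 + \left(10 - 10\right) = -2 + 0 = -2$)
$K{\left(M,v \right)} = -2$
$K^{2}{\left(50,37 \right)} = \left(-2\right)^{2} = 4$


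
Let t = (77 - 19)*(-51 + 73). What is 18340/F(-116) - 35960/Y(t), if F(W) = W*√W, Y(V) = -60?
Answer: 1798/3 + 4585*I*√29/1682 ≈ 599.33 + 14.68*I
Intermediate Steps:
t = 1276 (t = 58*22 = 1276)
F(W) = W^(3/2)
18340/F(-116) - 35960/Y(t) = 18340/((-116)^(3/2)) - 35960/(-60) = 18340/((-232*I*√29)) - 35960*(-1/60) = 18340*(I*√29/6728) + 1798/3 = 4585*I*√29/1682 + 1798/3 = 1798/3 + 4585*I*√29/1682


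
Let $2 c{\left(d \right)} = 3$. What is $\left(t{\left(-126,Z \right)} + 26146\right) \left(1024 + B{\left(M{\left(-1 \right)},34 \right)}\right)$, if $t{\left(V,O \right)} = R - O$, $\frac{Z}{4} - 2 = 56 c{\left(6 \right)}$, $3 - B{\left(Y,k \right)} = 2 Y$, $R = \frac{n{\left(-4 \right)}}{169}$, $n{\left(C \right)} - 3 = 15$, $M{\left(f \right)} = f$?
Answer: $\frac{4487012124}{169} \approx 2.655 \cdot 10^{7}$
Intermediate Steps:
$n{\left(C \right)} = 18$ ($n{\left(C \right)} = 3 + 15 = 18$)
$c{\left(d \right)} = \frac{3}{2}$ ($c{\left(d \right)} = \frac{1}{2} \cdot 3 = \frac{3}{2}$)
$R = \frac{18}{169} \approx 0.10651$
$B{\left(Y,k \right)} = 3 - 2 Y$
$Z = 344$ ($Z = 8 + 4 \cdot 56 \cdot \frac{3}{2} = 8 + 4 \cdot 84 = 8 + 336 = 344$)
$t{\left(V,O \right)} = \frac{18}{169} - O$
$\left(t{\left(-126,Z \right)} + 26146\right) \left(1024 + B{\left(M{\left(-1 \right)},34 \right)}\right) = \left(\left(\frac{18}{169} - 344\right) + 26146\right) \left(1024 + \left(3 - -2\right)\right) = \left(\left(\frac{18}{169} - 344\right) + 26146\right) \left(1024 + \left(3 + 2\right)\right) = \left(- \frac{58118}{169} + 26146\right) \left(1024 + 5\right) = \frac{4360556}{169} \cdot 1029 = \frac{4487012124}{169}$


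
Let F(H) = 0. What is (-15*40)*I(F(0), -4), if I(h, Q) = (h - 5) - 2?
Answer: 4200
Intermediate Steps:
I(h, Q) = -7 + h (I(h, Q) = (-5 + h) - 2 = -7 + h)
(-15*40)*I(F(0), -4) = (-15*40)*(-7 + 0) = -600*(-7) = 4200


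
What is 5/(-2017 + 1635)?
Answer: -5/382 ≈ -0.013089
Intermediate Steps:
5/(-2017 + 1635) = 5/(-382) = -1/382*5 = -5/382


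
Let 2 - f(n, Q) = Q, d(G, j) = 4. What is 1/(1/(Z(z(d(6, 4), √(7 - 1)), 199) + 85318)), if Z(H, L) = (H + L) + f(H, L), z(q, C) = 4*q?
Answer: 85336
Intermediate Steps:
f(n, Q) = 2 - Q
Z(H, L) = 2 + H (Z(H, L) = (H + L) + (2 - L) = 2 + H)
1/(1/(Z(z(d(6, 4), √(7 - 1)), 199) + 85318)) = 1/(1/((2 + 4*4) + 85318)) = 1/(1/((2 + 16) + 85318)) = 1/(1/(18 + 85318)) = 1/(1/85336) = 85336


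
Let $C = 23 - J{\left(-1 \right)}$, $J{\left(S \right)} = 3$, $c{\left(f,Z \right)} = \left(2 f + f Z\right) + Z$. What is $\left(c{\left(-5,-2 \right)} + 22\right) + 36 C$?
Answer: $740$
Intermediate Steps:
$c{\left(f,Z \right)} = Z + 2 f + Z f$ ($c{\left(f,Z \right)} = \left(2 f + Z f\right) + Z = Z + 2 f + Z f$)
$C = 20$ ($C = 23 - 3 = 20$)
$\left(c{\left(-5,-2 \right)} + 22\right) + 36 C = \left(\left(-2 + 2 \left(-5\right) - -10\right) + 22\right) + 36 \cdot 20 = \left(\left(-2 - 10 + 10\right) + 22\right) + 720 = \left(-2 + 22\right) + 720 = 20 + 720 = 740$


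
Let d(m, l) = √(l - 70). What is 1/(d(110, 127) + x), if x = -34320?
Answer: -11440/392620781 - √57/1177862343 ≈ -2.9144e-5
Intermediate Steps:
d(m, l) = √(-70 + l)
1/(d(110, 127) + x) = 1/(√(-70 + 127) - 34320) = 1/(√57 - 34320) = 1/(-34320 + √57)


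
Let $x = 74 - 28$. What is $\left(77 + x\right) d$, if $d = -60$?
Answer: $-7380$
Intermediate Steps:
$x = 46$
$\left(77 + x\right) d = \left(77 + 46\right) \left(-60\right) = 123 \left(-60\right) = -7380$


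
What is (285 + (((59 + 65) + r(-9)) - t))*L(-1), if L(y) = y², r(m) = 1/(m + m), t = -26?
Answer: 7829/18 ≈ 434.94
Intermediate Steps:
r(m) = 1/(2*m)
(285 + (((59 + 65) + r(-9)) - t))*L(-1) = (285 + (((59 + 65) + (½)/(-9)) - 1*(-26)))*(-1)² = (285 + ((124 + (½)*(-⅑)) + 26))*1 = (285 + ((124 - 1/18) + 26))*1 = (285 + (2231/18 + 26))*1 = (285 + 2699/18)*1 = (7829/18)*1 = 7829/18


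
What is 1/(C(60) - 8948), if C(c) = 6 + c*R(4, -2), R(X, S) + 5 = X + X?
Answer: -1/8762 ≈ -0.00011413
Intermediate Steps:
R(X, S) = -5 + 2*X (R(X, S) = -5 + (X + X) = -5 + 2*X)
C(c) = 6 + 3*c (C(c) = 6 + c*(-5 + 2*4) = 6 + c*(-5 + 8) = 6 + c*3 = 6 + 3*c)
1/(C(60) - 8948) = 1/((6 + 3*60) - 8948) = 1/((6 + 180) - 8948) = 1/(186 - 8948) = 1/(-8762) = -1/8762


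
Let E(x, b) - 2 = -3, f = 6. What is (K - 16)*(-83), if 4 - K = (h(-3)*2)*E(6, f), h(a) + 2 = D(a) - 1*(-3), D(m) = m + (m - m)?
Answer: 1328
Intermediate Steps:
D(m) = m (D(m) = m + 0 = m)
E(x, b) = -1 (E(x, b) = 2 - 3 = -1)
h(a) = 1 + a (h(a) = -2 + (a - 1*(-3)) = -2 + (a + 3) = -2 + (3 + a) = 1 + a)
K = 0 (K = 4 - (1 - 3)*2*(-1) = 4 - (-2*2)*(-1) = 4 - (-4)*(-1) = 4 - 1*4 = 4 - 4 = 0)
(K - 16)*(-83) = (0 - 16)*(-83) = -16*(-83) = 1328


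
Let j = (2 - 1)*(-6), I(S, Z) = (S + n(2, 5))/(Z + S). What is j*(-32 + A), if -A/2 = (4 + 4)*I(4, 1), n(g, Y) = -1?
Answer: 1248/5 ≈ 249.60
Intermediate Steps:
I(S, Z) = (-1 + S)/(S + Z) (I(S, Z) = (S - 1)/(Z + S) = (-1 + S)/(S + Z))
j = -6 (j = 1*(-6) = -6)
A = -48/5 (A = -2*(4 + 4)*(-1 + 4)/(4 + 1) = -16*3/5 = -2*24/5 = -48/5 ≈ -9.6000)
j*(-32 + A) = -6*(-32 - 48/5) = -6*(-208/5) = 1248/5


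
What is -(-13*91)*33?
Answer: 39039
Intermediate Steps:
-(-13*91)*33 = -(-1183)*33 = -1*(-39039) = 39039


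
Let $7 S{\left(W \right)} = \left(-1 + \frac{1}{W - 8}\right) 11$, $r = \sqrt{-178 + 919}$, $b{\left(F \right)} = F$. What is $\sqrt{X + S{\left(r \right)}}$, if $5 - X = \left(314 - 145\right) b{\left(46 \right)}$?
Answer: $\frac{\sqrt{3046141 - 380758 \sqrt{741}}}{7 \sqrt{-8 + \sqrt{741}}} \approx 88.15 i$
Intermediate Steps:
$r = \sqrt{741} \approx 27.221$
$S{\left(W \right)} = - \frac{11}{7} + \frac{11}{7 \left(-8 + W\right)}$ ($S{\left(W \right)} = \frac{\left(-1 + \frac{1}{W - 8}\right) 11}{7} = \frac{\left(-1 + \frac{1}{-8 + W}\right) 11}{7} = \frac{-11 + \frac{11}{-8 + W}}{7} = - \frac{11}{7} + \frac{11}{7 \left(-8 + W\right)}$)
$X = -7769$ ($X = 5 - \left(314 - 145\right) 46 = 5 - 169 \cdot 46 = 5 - 7774 = -7769$)
$\sqrt{X + S{\left(r \right)}} = \sqrt{-7769 + \frac{11 \left(9 - \sqrt{741}\right)}{7 \left(-8 + \sqrt{741}\right)}}$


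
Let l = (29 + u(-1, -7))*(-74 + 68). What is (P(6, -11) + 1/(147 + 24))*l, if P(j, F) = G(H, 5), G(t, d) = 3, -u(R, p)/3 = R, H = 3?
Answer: -32896/57 ≈ -577.12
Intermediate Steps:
u(R, p) = -3*R
P(j, F) = 3
l = -192 (l = (29 - 3*(-1))*(-74 + 68) = (29 + 3)*(-6) = 32*(-6) = -192)
(P(6, -11) + 1/(147 + 24))*l = (3 + 1/(147 + 24))*(-192) = (3 + 1/171)*(-192) = (514/171)*(-192) = -32896/57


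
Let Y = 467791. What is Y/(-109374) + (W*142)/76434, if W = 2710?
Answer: 351898077/464438462 ≈ 0.75768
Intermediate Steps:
Y/(-109374) + (W*142)/76434 = 467791/(-109374) + (2710*142)/76434 = 467791*(-1/109374) + 384820*(1/76434) = -467791/109374 + 192410/38217 = 351898077/464438462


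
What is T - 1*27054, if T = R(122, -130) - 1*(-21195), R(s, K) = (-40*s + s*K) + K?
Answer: -26729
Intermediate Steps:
R(s, K) = K - 40*s + K*s (R(s, K) = (-40*s + K*s) + K = K - 40*s + K*s)
T = 325 (T = (-130 - 40*122 - 130*122) - 1*(-21195) = (-130 - 4880 - 15860) + 21195 = -20870 + 21195 = 325)
T - 1*27054 = 325 - 1*27054 = 325 - 27054 = -26729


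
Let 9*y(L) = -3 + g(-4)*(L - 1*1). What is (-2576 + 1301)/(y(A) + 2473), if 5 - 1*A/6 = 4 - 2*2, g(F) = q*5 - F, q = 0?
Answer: -2295/4474 ≈ -0.51296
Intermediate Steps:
g(F) = -F (g(F) = 0*5 - F = 0 - F = -F)
A = 30 (A = 30 - 6*(4 - 2*2) = 30 - 6*(4 - 4) = 30 - 6*0 = 30 + 0 = 30)
y(L) = -7/9 + 4*L/9 (y(L) = (-3 + (-1*(-4))*(L - 1*1))/9 = (-3 + 4*(L - 1))/9 = (-3 + 4*(-1 + L))/9 = (-3 + (-4 + 4*L))/9 = (-7 + 4*L)/9 = -7/9 + 4*L/9)
(-2576 + 1301)/(y(A) + 2473) = (-2576 + 1301)/((-7/9 + (4/9)*30) + 2473) = -1275/((-7/9 + 40/3) + 2473) = -1275/(113/9 + 2473) = -1275/22370/9 = -1275*9/22370 = -2295/4474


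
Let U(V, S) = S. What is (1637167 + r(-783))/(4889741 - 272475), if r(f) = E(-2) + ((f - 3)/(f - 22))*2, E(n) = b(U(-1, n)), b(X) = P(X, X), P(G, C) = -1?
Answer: 658960101/1858449565 ≈ 0.35458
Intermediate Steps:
b(X) = -1
E(n) = -1
r(f) = -1 + 2*(-3 + f)/(-22 + f) (r(f) = -1 + ((f - 3)/(f - 22))*2 = -1 + ((-3 + f)/(-22 + f))*2 = -1 + 2*(-3 + f)/(-22 + f))
(1637167 + r(-783))/(4889741 - 272475) = (1637167 + (16 - 783)/(-22 - 783))/(4889741 - 272475) = (1637167 - 767/(-805))/4617266 = (1637167 - 1/805*(-767))*(1/4617266) = (1637167 + 767/805)*(1/4617266) = (1317920202/805)*(1/4617266) = 658960101/1858449565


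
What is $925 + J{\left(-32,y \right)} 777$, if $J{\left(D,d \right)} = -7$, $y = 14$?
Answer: $-4514$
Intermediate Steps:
$925 + J{\left(-32,y \right)} 777 = 925 - 5439 = -4514$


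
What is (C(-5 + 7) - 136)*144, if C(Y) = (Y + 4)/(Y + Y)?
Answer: -19368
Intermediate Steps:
C(Y) = (4 + Y)/(2*Y) (C(Y) = (4 + Y)/((2*Y)) = (4 + Y)*(1/(2*Y)) = (4 + Y)/(2*Y))
(C(-5 + 7) - 136)*144 = ((4 + (-5 + 7))/(2*(-5 + 7)) - 136)*144 = ((1/2)*(4 + 2)/2 - 136)*144 = ((1/2)*(1/2)*6 - 136)*144 = (3/2 - 136)*144 = -269/2*144 = -19368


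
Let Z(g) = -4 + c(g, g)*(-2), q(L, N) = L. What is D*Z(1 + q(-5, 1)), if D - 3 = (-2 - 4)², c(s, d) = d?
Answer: 156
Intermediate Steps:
D = 39 (D = 3 + (-2 - 4)² = 3 + (-6)² = 3 + 36 = 39)
Z(g) = -4 - 2*g (Z(g) = -4 + g*(-2) = -4 - 2*g)
D*Z(1 + q(-5, 1)) = 39*(-4 - 2*(1 - 5)) = 39*(-4 - 2*(-4)) = 39*(-4 + 8) = 39*4 = 156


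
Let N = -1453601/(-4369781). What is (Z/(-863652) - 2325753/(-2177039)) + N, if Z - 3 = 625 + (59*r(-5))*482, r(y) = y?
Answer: 6428547063886479911/4108040046497716134 ≈ 1.5649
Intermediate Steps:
N = 1453601/4369781 (N = -1453601*(-1/4369781) = 1453601/4369781 ≈ 0.33265)
Z = -141562 (Z = 3 + (625 + (59*(-5))*482) = 3 + (625 - 295*482) = 3 + (625 - 142190) = 3 - 141565 = -141562)
(Z/(-863652) - 2325753/(-2177039)) + N = (-141562/(-863652) - 2325753/(-2177039)) + 1453601/4369781 = (-141562*(-1/863652) - 2325753*(-1/2177039)) + 1453601/4369781 = (70781/431826 + 2325753/2177039) + 1453601/4369781 = 1158413612437/940102043214 + 1453601/4369781 = 6428547063886479911/4108040046497716134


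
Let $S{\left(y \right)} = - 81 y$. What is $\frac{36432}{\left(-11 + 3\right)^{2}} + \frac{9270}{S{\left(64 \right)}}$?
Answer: $\frac{163429}{288} \approx 567.46$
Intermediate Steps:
$\frac{36432}{\left(-11 + 3\right)^{2}} + \frac{9270}{S{\left(64 \right)}} = \frac{36432}{\left(-11 + 3\right)^{2}} + \frac{9270}{\left(-81\right) 64} = \frac{36432}{\left(-8\right)^{2}} + \frac{9270}{-5184} = \frac{36432}{64} + 9270 \left(- \frac{1}{5184}\right) = 36432 \cdot \frac{1}{64} - \frac{515}{288} = \frac{2277}{4} - \frac{515}{288} = \frac{163429}{288}$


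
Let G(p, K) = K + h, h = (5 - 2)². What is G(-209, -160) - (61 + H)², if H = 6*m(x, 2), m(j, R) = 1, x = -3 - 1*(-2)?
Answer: -4640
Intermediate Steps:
x = -1 (x = -3 + 2 = -1)
h = 9 (h = 3² = 9)
H = 6 (H = 6*1 = 6)
G(p, K) = 9 + K (G(p, K) = K + 9 = 9 + K)
G(-209, -160) - (61 + H)² = (9 - 160) - (61 + 6)² = -151 - 1*67² = -151 - 1*4489 = -151 - 4489 = -4640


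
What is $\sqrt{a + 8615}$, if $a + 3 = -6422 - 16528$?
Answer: $i \sqrt{14338} \approx 119.74 i$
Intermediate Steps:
$a = -22953$ ($a = -3 - 22950 = -22953$)
$\sqrt{a + 8615} = \sqrt{-22953 + 8615} = \sqrt{-14338} = i \sqrt{14338}$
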